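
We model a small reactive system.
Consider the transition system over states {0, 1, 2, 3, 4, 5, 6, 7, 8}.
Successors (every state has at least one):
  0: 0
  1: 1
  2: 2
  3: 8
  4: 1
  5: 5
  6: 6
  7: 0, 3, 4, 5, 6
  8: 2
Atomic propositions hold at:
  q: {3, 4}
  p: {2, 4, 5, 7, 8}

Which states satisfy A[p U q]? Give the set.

{3, 4}

A[p U q]: least fixpoint, start Z0 = Sat(q) = {3, 4}, add states in Sat(p) with every successor in Z. Already a fixed point.
Sat(A[p U q]) = {3, 4}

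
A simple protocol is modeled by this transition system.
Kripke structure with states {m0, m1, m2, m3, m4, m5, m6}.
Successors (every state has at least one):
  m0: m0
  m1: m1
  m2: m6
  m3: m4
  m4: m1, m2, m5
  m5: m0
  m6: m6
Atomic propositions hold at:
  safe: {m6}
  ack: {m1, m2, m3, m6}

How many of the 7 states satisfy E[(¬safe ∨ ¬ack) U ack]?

Sat(¬safe) = {m0, m1, m2, m3, m4, m5}
Sat(¬ack) = {m0, m4, m5}
Sat(¬safe ∨ ¬ack) = {m0, m1, m2, m3, m4, m5}
E[(¬safe ∨ ¬ack) U ack]: least fixpoint, start Z0 = Sat(ack) = {m1, m2, m3, m6}, add states in Sat(¬safe ∨ ¬ack) with some successor in Z. Z1 = {m1, m2, m3, m4, m6}; fixed.
Sat(E[(¬safe ∨ ¬ack) U ack]) = {m1, m2, m3, m4, m6}
|Sat(E[(¬safe ∨ ¬ack) U ack])| = |{m1, m2, m3, m4, m6}| = 5.

5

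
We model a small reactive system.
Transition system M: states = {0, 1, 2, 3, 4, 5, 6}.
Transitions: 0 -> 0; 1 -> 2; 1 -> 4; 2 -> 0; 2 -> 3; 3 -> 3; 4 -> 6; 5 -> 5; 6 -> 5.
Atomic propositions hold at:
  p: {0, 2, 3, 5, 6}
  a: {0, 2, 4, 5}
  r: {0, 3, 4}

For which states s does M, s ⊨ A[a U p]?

{0, 2, 3, 4, 5, 6}

A[a U p]: least fixpoint, start Z0 = Sat(p) = {0, 2, 3, 5, 6}, add states in Sat(a) with every successor in Z. Z1 = {0, 2, 3, 4, 5, 6}; fixed.
Sat(A[a U p]) = {0, 2, 3, 4, 5, 6}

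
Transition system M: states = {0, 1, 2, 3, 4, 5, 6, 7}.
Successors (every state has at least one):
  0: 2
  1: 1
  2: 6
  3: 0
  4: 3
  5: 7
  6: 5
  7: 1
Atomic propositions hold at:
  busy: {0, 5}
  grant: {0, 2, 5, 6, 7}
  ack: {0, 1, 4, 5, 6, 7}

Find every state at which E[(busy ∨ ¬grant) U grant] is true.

Sat(¬grant) = {1, 3, 4}
Sat(busy ∨ ¬grant) = {0, 1, 3, 4, 5}
E[(busy ∨ ¬grant) U grant]: least fixpoint, start Z0 = Sat(grant) = {0, 2, 5, 6, 7}, add states in Sat(busy ∨ ¬grant) with some successor in Z. Z1 = {0, 2, 3, 5, 6, 7}; Z2 = {0, 2, 3, 4, 5, 6, 7}; fixed.
Sat(E[(busy ∨ ¬grant) U grant]) = {0, 2, 3, 4, 5, 6, 7}

{0, 2, 3, 4, 5, 6, 7}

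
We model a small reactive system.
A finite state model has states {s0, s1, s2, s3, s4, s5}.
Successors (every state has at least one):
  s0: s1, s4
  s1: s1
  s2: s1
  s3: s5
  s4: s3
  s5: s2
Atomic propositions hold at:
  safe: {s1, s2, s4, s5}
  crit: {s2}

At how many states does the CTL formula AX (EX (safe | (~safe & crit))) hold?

5

Sat(~safe) = {s0, s3}
Sat(~safe & crit) = ∅
Sat(safe | (~safe & crit)) = {s1, s2, s4, s5}
Sat(EX (safe | (~safe & crit))) = {s : some successor in {s1, s2, s4, s5}} = {s0, s1, s2, s3, s5}
Sat(AX (EX (safe | (~safe & crit)))) = {s : every successor in {s0, s1, s2, s3, s5}} = {s1, s2, s3, s4, s5}
|Sat(AX (EX (safe | (~safe & crit))))| = |{s1, s2, s3, s4, s5}| = 5.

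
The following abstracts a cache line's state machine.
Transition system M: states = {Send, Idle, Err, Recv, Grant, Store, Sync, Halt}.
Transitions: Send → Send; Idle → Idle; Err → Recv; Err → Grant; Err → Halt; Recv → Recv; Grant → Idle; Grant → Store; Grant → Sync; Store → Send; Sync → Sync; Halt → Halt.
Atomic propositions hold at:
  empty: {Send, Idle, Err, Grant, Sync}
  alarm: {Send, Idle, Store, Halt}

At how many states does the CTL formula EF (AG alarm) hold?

6

AG alarm: greatest fixpoint, start Z0 = {Send, Idle, Store, Halt}, keep only states in Sat with every successor in Z. Already a fixed point.
Sat(AG alarm) = {Send, Idle, Store, Halt}
EF (AG alarm): least fixpoint, start Z0 = {Send, Idle, Store, Halt}, add states with some successor in Z. Z1 = {Send, Idle, Err, Grant, Store, Halt}; fixed.
Sat(EF (AG alarm)) = {Send, Idle, Err, Grant, Store, Halt}
|Sat(EF (AG alarm))| = |{Send, Idle, Err, Grant, Store, Halt}| = 6.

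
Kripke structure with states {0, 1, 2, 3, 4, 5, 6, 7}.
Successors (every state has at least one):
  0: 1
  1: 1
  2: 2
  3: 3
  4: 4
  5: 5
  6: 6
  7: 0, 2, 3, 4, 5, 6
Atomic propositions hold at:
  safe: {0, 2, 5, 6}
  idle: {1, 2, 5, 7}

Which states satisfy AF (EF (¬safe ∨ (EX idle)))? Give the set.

{0, 1, 2, 3, 4, 5, 7}

Sat(¬safe) = {1, 3, 4, 7}
Sat(EX idle) = {s : some successor in {1, 2, 5, 7}} = {0, 1, 2, 5, 7}
Sat(¬safe ∨ (EX idle)) = {0, 1, 2, 3, 4, 5, 7}
EF (¬safe ∨ (EX idle)): least fixpoint, start Z0 = {0, 1, 2, 3, 4, 5, 7}, add states with some successor in Z. Already a fixed point.
Sat(EF (¬safe ∨ (EX idle))) = {0, 1, 2, 3, 4, 5, 7}
AF (EF (¬safe ∨ (EX idle))): least fixpoint, start Z0 = {0, 1, 2, 3, 4, 5, 7}, add states with every successor in Z. Already a fixed point.
Sat(AF (EF (¬safe ∨ (EX idle)))) = {0, 1, 2, 3, 4, 5, 7}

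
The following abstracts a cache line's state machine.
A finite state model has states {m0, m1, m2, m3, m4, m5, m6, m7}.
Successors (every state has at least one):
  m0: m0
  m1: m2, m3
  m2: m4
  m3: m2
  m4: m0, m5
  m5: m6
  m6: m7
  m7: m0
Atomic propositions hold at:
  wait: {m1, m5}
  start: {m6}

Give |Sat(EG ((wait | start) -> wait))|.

6

Sat(wait | start) = {m1, m5, m6}
Sat((wait | start) -> wait) = {m0, m1, m2, m3, m4, m5, m7}
EG ((wait | start) -> wait): greatest fixpoint, start Z0 = {m0, m1, m2, m3, m4, m5, m7}, keep only states in Sat with some successor in Z. Z1 = {m0, m1, m2, m3, m4, m7}; fixed.
Sat(EG ((wait | start) -> wait)) = {m0, m1, m2, m3, m4, m7}
|Sat(EG ((wait | start) -> wait))| = |{m0, m1, m2, m3, m4, m7}| = 6.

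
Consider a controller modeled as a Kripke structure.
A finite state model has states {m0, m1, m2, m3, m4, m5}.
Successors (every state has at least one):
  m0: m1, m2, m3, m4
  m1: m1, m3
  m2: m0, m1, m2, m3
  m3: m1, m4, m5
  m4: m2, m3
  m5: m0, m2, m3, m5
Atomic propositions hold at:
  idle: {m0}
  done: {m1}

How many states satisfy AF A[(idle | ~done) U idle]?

Sat(~done) = {m0, m2, m3, m4, m5}
Sat(idle | ~done) = {m0, m2, m3, m4, m5}
A[(idle | ~done) U idle]: least fixpoint, start Z0 = Sat(idle) = {m0}, add states in Sat(idle | ~done) with every successor in Z. Already a fixed point.
Sat(A[(idle | ~done) U idle]) = {m0}
AF A[(idle | ~done) U idle]: least fixpoint, start Z0 = {m0}, add states with every successor in Z. Already a fixed point.
Sat(AF A[(idle | ~done) U idle]) = {m0}
|Sat(AF A[(idle | ~done) U idle])| = |{m0}| = 1.

1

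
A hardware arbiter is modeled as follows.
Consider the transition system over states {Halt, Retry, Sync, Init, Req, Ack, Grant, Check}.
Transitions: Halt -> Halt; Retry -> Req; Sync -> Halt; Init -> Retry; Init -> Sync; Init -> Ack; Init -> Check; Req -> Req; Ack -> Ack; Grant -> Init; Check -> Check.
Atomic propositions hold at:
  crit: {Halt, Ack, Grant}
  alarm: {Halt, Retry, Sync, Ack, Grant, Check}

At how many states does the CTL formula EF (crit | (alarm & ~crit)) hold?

7

Sat(~crit) = {Retry, Sync, Init, Req, Check}
Sat(alarm & ~crit) = {Retry, Sync, Check}
Sat(crit | (alarm & ~crit)) = {Halt, Retry, Sync, Ack, Grant, Check}
EF (crit | (alarm & ~crit)): least fixpoint, start Z0 = {Halt, Retry, Sync, Ack, Grant, Check}, add states with some successor in Z. Z1 = {Halt, Retry, Sync, Init, Ack, Grant, Check}; fixed.
Sat(EF (crit | (alarm & ~crit))) = {Halt, Retry, Sync, Init, Ack, Grant, Check}
|Sat(EF (crit | (alarm & ~crit)))| = |{Halt, Retry, Sync, Init, Ack, Grant, Check}| = 7.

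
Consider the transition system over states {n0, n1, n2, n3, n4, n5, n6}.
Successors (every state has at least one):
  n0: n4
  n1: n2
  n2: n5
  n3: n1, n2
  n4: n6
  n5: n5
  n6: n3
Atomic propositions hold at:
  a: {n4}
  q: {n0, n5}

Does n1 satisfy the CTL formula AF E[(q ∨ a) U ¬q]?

Yes

Sat(q ∨ a) = {n0, n4, n5}
Sat(¬q) = {n1, n2, n3, n4, n6}
E[(q ∨ a) U ¬q]: least fixpoint, start Z0 = Sat(¬q) = {n1, n2, n3, n4, n6}, add states in Sat(q ∨ a) with some successor in Z. Z1 = {n0, n1, n2, n3, n4, n6}; fixed.
Sat(E[(q ∨ a) U ¬q]) = {n0, n1, n2, n3, n4, n6}
AF E[(q ∨ a) U ¬q]: least fixpoint, start Z0 = {n0, n1, n2, n3, n4, n6}, add states with every successor in Z. Already a fixed point.
Sat(AF E[(q ∨ a) U ¬q]) = {n0, n1, n2, n3, n4, n6}
n1 ∈ Sat(AF E[(q ∨ a) U ¬q]) = {n0, n1, n2, n3, n4, n6}, so the formula holds at n1.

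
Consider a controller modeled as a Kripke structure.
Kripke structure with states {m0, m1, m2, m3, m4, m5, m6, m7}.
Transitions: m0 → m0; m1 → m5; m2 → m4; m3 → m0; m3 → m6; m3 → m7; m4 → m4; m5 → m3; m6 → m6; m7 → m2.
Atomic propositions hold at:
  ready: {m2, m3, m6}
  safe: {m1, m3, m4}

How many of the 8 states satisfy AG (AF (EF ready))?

EF ready: least fixpoint, start Z0 = {m2, m3, m6}, add states with some successor in Z. Z1 = {m2, m3, m5, m6, m7}; Z2 = {m1, m2, m3, m5, m6, m7}; fixed.
Sat(EF ready) = {m1, m2, m3, m5, m6, m7}
AF (EF ready): least fixpoint, start Z0 = {m1, m2, m3, m5, m6, m7}, add states with every successor in Z. Already a fixed point.
Sat(AF (EF ready)) = {m1, m2, m3, m5, m6, m7}
AG (AF (EF ready)): greatest fixpoint, start Z0 = {m1, m2, m3, m5, m6, m7}, keep only states in Sat with every successor in Z. Z1 = {m1, m5, m6, m7}; Z2 = {m1, m6}; Z3 = {m6}; fixed.
Sat(AG (AF (EF ready))) = {m6}
|Sat(AG (AF (EF ready)))| = |{m6}| = 1.

1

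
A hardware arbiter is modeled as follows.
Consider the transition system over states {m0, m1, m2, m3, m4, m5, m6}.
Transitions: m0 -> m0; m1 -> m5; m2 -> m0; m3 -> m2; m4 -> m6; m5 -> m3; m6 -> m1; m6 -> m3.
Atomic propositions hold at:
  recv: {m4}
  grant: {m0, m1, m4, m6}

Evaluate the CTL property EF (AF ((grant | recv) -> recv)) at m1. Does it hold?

Sat(grant | recv) = {m0, m1, m4, m6}
Sat((grant | recv) -> recv) = {m2, m3, m4, m5}
AF ((grant | recv) -> recv): least fixpoint, start Z0 = {m2, m3, m4, m5}, add states with every successor in Z. Z1 = {m1, m2, m3, m4, m5}; Z2 = {m1, m2, m3, m4, m5, m6}; fixed.
Sat(AF ((grant | recv) -> recv)) = {m1, m2, m3, m4, m5, m6}
EF (AF ((grant | recv) -> recv)): least fixpoint, start Z0 = {m1, m2, m3, m4, m5, m6}, add states with some successor in Z. Already a fixed point.
Sat(EF (AF ((grant | recv) -> recv))) = {m1, m2, m3, m4, m5, m6}
m1 ∈ Sat(EF (AF ((grant | recv) -> recv))) = {m1, m2, m3, m4, m5, m6}, so the formula holds at m1.

Yes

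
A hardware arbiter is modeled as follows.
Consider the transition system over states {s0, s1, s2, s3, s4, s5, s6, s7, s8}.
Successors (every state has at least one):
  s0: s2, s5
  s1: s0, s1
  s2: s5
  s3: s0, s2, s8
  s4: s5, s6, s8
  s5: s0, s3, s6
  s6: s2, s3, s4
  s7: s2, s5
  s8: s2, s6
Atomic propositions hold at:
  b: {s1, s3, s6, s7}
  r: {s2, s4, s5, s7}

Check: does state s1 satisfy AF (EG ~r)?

Yes

Sat(~r) = {s0, s1, s3, s6, s8}
EG ~r: greatest fixpoint, start Z0 = {s0, s1, s3, s6, s8}, keep only states in Sat with some successor in Z. Z1 = {s1, s3, s6, s8}; fixed.
Sat(EG ~r) = {s1, s3, s6, s8}
AF (EG ~r): least fixpoint, start Z0 = {s1, s3, s6, s8}, add states with every successor in Z. Already a fixed point.
Sat(AF (EG ~r)) = {s1, s3, s6, s8}
s1 ∈ Sat(AF (EG ~r)) = {s1, s3, s6, s8}, so the formula holds at s1.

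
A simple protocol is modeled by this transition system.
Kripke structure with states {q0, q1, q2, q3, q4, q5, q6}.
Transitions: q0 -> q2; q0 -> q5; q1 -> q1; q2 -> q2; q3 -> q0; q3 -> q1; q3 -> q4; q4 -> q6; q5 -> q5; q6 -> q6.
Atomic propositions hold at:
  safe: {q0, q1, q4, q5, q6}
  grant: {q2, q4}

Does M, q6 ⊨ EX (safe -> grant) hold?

No

Sat(safe -> grant) = {q2, q3, q4}
Sat(EX (safe -> grant)) = {s : some successor in {q2, q3, q4}} = {q0, q2, q3}
q6 ∉ Sat(EX (safe -> grant)) = {q0, q2, q3}, so the formula does not hold at q6.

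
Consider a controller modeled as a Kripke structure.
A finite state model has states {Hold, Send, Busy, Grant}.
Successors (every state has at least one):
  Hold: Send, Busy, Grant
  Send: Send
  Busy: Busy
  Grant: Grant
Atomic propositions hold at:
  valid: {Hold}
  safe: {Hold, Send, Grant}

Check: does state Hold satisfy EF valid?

Yes

EF valid: least fixpoint, start Z0 = {Hold}, add states with some successor in Z. Already a fixed point.
Sat(EF valid) = {Hold}
Hold ∈ Sat(EF valid) = {Hold}, so the formula holds at Hold.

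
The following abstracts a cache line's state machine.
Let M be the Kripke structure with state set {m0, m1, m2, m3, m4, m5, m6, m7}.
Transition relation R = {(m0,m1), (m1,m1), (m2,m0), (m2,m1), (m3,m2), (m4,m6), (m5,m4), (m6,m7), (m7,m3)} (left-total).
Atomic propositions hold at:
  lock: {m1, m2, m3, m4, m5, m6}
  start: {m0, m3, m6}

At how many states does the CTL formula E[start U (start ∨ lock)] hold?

7

Sat(start ∨ lock) = {m0, m1, m2, m3, m4, m5, m6}
E[start U (start ∨ lock)]: least fixpoint, start Z0 = Sat((start ∨ lock)) = {m0, m1, m2, m3, m4, m5, m6}, add states in Sat(start) with some successor in Z. Already a fixed point.
Sat(E[start U (start ∨ lock)]) = {m0, m1, m2, m3, m4, m5, m6}
|Sat(E[start U (start ∨ lock)])| = |{m0, m1, m2, m3, m4, m5, m6}| = 7.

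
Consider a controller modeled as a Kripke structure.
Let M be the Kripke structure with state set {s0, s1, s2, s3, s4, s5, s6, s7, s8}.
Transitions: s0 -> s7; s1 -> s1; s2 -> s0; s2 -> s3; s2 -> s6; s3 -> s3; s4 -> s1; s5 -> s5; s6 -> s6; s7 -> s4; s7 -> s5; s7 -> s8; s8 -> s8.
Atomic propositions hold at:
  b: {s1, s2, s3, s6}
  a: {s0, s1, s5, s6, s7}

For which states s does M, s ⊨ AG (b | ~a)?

{s1, s3, s4, s6, s8}

Sat(~a) = {s2, s3, s4, s8}
Sat(b | ~a) = {s1, s2, s3, s4, s6, s8}
AG (b | ~a): greatest fixpoint, start Z0 = {s1, s2, s3, s4, s6, s8}, keep only states in Sat with every successor in Z. Z1 = {s1, s3, s4, s6, s8}; fixed.
Sat(AG (b | ~a)) = {s1, s3, s4, s6, s8}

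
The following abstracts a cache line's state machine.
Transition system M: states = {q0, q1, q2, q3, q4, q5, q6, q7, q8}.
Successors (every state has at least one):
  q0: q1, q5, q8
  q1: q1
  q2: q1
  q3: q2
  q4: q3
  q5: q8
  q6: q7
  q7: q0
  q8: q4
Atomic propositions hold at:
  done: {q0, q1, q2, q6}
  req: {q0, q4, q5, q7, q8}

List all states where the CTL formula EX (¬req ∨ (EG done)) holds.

Sat(¬req) = {q1, q2, q3, q6}
EG done: greatest fixpoint, start Z0 = {q0, q1, q2, q6}, keep only states in Sat with some successor in Z. Z1 = {q0, q1, q2}; fixed.
Sat(EG done) = {q0, q1, q2}
Sat(¬req ∨ (EG done)) = {q0, q1, q2, q3, q6}
Sat(EX (¬req ∨ (EG done))) = {s : some successor in {q0, q1, q2, q3, q6}} = {q0, q1, q2, q3, q4, q7}

{q0, q1, q2, q3, q4, q7}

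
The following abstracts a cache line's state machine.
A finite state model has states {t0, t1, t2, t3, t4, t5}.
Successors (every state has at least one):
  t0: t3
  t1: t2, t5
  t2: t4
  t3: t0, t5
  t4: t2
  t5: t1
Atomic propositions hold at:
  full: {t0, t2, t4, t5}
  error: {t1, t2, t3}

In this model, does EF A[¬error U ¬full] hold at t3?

Yes

Sat(¬error) = {t0, t4, t5}
Sat(¬full) = {t1, t3}
A[¬error U ¬full]: least fixpoint, start Z0 = Sat(¬full) = {t1, t3}, add states in Sat(¬error) with every successor in Z. Z1 = {t0, t1, t3, t5}; fixed.
Sat(A[¬error U ¬full]) = {t0, t1, t3, t5}
EF A[¬error U ¬full]: least fixpoint, start Z0 = {t0, t1, t3, t5}, add states with some successor in Z. Already a fixed point.
Sat(EF A[¬error U ¬full]) = {t0, t1, t3, t5}
t3 ∈ Sat(EF A[¬error U ¬full]) = {t0, t1, t3, t5}, so the formula holds at t3.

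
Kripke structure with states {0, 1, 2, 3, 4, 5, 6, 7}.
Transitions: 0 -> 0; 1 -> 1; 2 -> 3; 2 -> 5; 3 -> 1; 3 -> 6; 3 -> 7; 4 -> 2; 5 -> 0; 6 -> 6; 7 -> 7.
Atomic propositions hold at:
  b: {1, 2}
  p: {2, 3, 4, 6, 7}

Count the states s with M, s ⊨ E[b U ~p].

Sat(~p) = {0, 1, 5}
E[b U ~p]: least fixpoint, start Z0 = Sat(~p) = {0, 1, 5}, add states in Sat(b) with some successor in Z. Z1 = {0, 1, 2, 5}; fixed.
Sat(E[b U ~p]) = {0, 1, 2, 5}
|Sat(E[b U ~p])| = |{0, 1, 2, 5}| = 4.

4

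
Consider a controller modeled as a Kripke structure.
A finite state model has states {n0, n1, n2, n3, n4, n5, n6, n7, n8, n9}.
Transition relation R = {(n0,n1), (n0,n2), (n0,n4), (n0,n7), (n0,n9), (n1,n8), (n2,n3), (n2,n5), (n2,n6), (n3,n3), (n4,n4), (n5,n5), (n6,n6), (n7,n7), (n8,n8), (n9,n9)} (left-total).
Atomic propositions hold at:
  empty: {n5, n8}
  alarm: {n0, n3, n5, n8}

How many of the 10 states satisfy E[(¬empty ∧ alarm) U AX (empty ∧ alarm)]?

Sat(¬empty) = {n0, n1, n2, n3, n4, n6, n7, n9}
Sat(¬empty ∧ alarm) = {n0, n3}
Sat(empty ∧ alarm) = {n5, n8}
Sat(AX (empty ∧ alarm)) = {s : every successor in {n5, n8}} = {n1, n5, n8}
E[(¬empty ∧ alarm) U AX (empty ∧ alarm)]: least fixpoint, start Z0 = Sat(AX (empty ∧ alarm)) = {n1, n5, n8}, add states in Sat(¬empty ∧ alarm) with some successor in Z. Z1 = {n0, n1, n5, n8}; fixed.
Sat(E[(¬empty ∧ alarm) U AX (empty ∧ alarm)]) = {n0, n1, n5, n8}
|Sat(E[(¬empty ∧ alarm) U AX (empty ∧ alarm)])| = |{n0, n1, n5, n8}| = 4.

4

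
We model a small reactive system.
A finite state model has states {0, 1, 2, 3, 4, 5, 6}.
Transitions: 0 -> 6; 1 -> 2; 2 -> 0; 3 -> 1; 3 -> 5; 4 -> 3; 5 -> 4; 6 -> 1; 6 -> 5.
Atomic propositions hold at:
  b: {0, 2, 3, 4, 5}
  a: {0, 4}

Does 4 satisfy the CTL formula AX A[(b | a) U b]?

Sat(b | a) = {0, 2, 3, 4, 5}
A[(b | a) U b]: least fixpoint, start Z0 = Sat(b) = {0, 2, 3, 4, 5}, add states in Sat(b | a) with every successor in Z. Already a fixed point.
Sat(A[(b | a) U b]) = {0, 2, 3, 4, 5}
Sat(AX A[(b | a) U b]) = {s : every successor in {0, 2, 3, 4, 5}} = {1, 2, 4, 5}
4 ∈ Sat(AX A[(b | a) U b]) = {1, 2, 4, 5}, so the formula holds at 4.

Yes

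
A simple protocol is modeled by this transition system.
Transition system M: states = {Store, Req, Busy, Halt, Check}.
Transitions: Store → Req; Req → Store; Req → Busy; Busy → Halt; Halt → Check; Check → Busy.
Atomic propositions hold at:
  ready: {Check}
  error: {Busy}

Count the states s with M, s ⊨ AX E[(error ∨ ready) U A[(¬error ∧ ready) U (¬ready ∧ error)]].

Sat(error ∨ ready) = {Busy, Check}
Sat(¬error) = {Store, Req, Halt, Check}
Sat(¬error ∧ ready) = {Check}
Sat(¬ready) = {Store, Req, Busy, Halt}
Sat(¬ready ∧ error) = {Busy}
A[(¬error ∧ ready) U (¬ready ∧ error)]: least fixpoint, start Z0 = Sat((¬ready ∧ error)) = {Busy}, add states in Sat(¬error ∧ ready) with every successor in Z. Z1 = {Busy, Check}; fixed.
Sat(A[(¬error ∧ ready) U (¬ready ∧ error)]) = {Busy, Check}
E[(error ∨ ready) U A[(¬error ∧ ready) U (¬ready ∧ error)]]: least fixpoint, start Z0 = Sat(A[(¬error ∧ ready) U (¬ready ∧ error)]) = {Busy, Check}, add states in Sat(error ∨ ready) with some successor in Z. Already a fixed point.
Sat(E[(error ∨ ready) U A[(¬error ∧ ready) U (¬ready ∧ error)]]) = {Busy, Check}
Sat(AX E[(error ∨ ready) U A[(¬error ∧ ready) U (¬ready ∧ error)]]) = {s : every successor in {Busy, Check}} = {Halt, Check}
|Sat(AX E[(error ∨ ready) U A[(¬error ∧ ready) U (¬ready ∧ error)]])| = |{Halt, Check}| = 2.

2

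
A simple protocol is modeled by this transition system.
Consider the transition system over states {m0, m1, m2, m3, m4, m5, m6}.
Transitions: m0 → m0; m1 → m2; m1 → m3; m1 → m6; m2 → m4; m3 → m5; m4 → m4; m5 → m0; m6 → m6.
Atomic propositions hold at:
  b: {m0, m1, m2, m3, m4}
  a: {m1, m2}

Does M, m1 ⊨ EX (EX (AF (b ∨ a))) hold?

Sat(b ∨ a) = {m0, m1, m2, m3, m4}
AF (b ∨ a): least fixpoint, start Z0 = {m0, m1, m2, m3, m4}, add states with every successor in Z. Z1 = {m0, m1, m2, m3, m4, m5}; fixed.
Sat(AF (b ∨ a)) = {m0, m1, m2, m3, m4, m5}
Sat(EX (AF (b ∨ a))) = {s : some successor in {m0, m1, m2, m3, m4, m5}} = {m0, m1, m2, m3, m4, m5}
Sat(EX (EX (AF (b ∨ a)))) = {s : some successor in {m0, m1, m2, m3, m4, m5}} = {m0, m1, m2, m3, m4, m5}
m1 ∈ Sat(EX (EX (AF (b ∨ a)))) = {m0, m1, m2, m3, m4, m5}, so the formula holds at m1.

Yes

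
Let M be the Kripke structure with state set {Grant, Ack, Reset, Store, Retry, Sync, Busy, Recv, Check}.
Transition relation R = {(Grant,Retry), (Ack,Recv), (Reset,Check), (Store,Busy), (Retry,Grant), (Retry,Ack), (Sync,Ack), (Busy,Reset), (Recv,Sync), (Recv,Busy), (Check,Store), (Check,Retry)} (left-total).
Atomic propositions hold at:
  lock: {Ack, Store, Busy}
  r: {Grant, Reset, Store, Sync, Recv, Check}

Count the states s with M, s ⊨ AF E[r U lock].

7

E[r U lock]: least fixpoint, start Z0 = Sat(lock) = {Ack, Store, Busy}, add states in Sat(r) with some successor in Z. Z1 = {Ack, Store, Sync, Busy, Recv, Check}; Z2 = {Ack, Reset, Store, Sync, Busy, Recv, Check}; fixed.
Sat(E[r U lock]) = {Ack, Reset, Store, Sync, Busy, Recv, Check}
AF E[r U lock]: least fixpoint, start Z0 = {Ack, Reset, Store, Sync, Busy, Recv, Check}, add states with every successor in Z. Already a fixed point.
Sat(AF E[r U lock]) = {Ack, Reset, Store, Sync, Busy, Recv, Check}
|Sat(AF E[r U lock])| = |{Ack, Reset, Store, Sync, Busy, Recv, Check}| = 7.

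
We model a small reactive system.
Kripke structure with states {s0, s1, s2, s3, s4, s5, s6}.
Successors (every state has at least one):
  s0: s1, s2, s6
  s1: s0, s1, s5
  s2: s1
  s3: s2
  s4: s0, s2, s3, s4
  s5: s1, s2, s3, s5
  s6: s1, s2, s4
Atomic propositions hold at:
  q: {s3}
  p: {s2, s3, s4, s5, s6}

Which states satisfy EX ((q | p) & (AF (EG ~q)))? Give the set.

{s0, s1, s3, s4, s5, s6}

Sat(q | p) = {s2, s3, s4, s5, s6}
Sat(~q) = {s0, s1, s2, s4, s5, s6}
EG ~q: greatest fixpoint, start Z0 = {s0, s1, s2, s4, s5, s6}, keep only states in Sat with some successor in Z. Already a fixed point.
Sat(EG ~q) = {s0, s1, s2, s4, s5, s6}
AF (EG ~q): least fixpoint, start Z0 = {s0, s1, s2, s4, s5, s6}, add states with every successor in Z. Z1 = {s0, s1, s2, s3, s4, s5, s6}; fixed.
Sat(AF (EG ~q)) = {s0, s1, s2, s3, s4, s5, s6}
Sat((q | p) & (AF (EG ~q))) = {s2, s3, s4, s5, s6}
Sat(EX ((q | p) & (AF (EG ~q)))) = {s : some successor in {s2, s3, s4, s5, s6}} = {s0, s1, s3, s4, s5, s6}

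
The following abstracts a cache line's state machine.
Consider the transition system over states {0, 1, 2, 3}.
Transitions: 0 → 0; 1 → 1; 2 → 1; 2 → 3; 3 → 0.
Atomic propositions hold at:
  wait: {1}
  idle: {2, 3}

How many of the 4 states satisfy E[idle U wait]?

E[idle U wait]: least fixpoint, start Z0 = Sat(wait) = {1}, add states in Sat(idle) with some successor in Z. Z1 = {1, 2}; fixed.
Sat(E[idle U wait]) = {1, 2}
|Sat(E[idle U wait])| = |{1, 2}| = 2.

2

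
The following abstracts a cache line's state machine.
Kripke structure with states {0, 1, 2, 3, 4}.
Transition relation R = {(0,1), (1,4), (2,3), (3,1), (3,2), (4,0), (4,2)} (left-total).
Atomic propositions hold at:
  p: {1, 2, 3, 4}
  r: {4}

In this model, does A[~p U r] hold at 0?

Sat(~p) = {0}
A[~p U r]: least fixpoint, start Z0 = Sat(r) = {4}, add states in Sat(~p) with every successor in Z. Already a fixed point.
Sat(A[~p U r]) = {4}
0 ∉ Sat(A[~p U r]) = {4}, so the formula does not hold at 0.

No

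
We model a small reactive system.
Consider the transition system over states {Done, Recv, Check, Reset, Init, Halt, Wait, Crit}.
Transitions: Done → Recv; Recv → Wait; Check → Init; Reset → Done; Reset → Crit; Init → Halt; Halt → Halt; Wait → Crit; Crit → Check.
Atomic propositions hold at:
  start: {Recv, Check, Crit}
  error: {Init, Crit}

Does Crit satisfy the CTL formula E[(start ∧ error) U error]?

Yes

Sat(start ∧ error) = {Crit}
E[(start ∧ error) U error]: least fixpoint, start Z0 = Sat(error) = {Init, Crit}, add states in Sat(start ∧ error) with some successor in Z. Already a fixed point.
Sat(E[(start ∧ error) U error]) = {Init, Crit}
Crit ∈ Sat(E[(start ∧ error) U error]) = {Init, Crit}, so the formula holds at Crit.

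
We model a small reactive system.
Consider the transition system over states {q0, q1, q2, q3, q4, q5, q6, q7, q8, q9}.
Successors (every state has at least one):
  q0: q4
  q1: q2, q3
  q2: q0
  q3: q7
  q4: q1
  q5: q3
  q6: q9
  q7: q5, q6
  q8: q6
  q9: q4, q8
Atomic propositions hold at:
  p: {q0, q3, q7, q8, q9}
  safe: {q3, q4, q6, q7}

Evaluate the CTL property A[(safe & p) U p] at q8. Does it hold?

Sat(safe & p) = {q3, q7}
A[(safe & p) U p]: least fixpoint, start Z0 = Sat(p) = {q0, q3, q7, q8, q9}, add states in Sat(safe & p) with every successor in Z. Already a fixed point.
Sat(A[(safe & p) U p]) = {q0, q3, q7, q8, q9}
q8 ∈ Sat(A[(safe & p) U p]) = {q0, q3, q7, q8, q9}, so the formula holds at q8.

Yes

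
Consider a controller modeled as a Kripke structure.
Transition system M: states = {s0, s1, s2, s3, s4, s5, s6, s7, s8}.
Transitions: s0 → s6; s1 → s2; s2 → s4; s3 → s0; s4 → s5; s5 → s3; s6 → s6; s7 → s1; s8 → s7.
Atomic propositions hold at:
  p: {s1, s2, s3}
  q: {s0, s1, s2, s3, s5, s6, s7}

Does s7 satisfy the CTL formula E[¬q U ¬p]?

Yes

Sat(¬q) = {s4, s8}
Sat(¬p) = {s0, s4, s5, s6, s7, s8}
E[¬q U ¬p]: least fixpoint, start Z0 = Sat(¬p) = {s0, s4, s5, s6, s7, s8}, add states in Sat(¬q) with some successor in Z. Already a fixed point.
Sat(E[¬q U ¬p]) = {s0, s4, s5, s6, s7, s8}
s7 ∈ Sat(E[¬q U ¬p]) = {s0, s4, s5, s6, s7, s8}, so the formula holds at s7.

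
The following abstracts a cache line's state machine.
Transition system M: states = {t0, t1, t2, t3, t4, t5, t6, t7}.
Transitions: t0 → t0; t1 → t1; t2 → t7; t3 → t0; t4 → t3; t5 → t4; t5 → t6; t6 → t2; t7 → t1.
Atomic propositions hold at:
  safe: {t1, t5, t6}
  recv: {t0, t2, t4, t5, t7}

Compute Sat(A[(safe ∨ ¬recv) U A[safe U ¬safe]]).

Sat(¬recv) = {t1, t3, t6}
Sat(safe ∨ ¬recv) = {t1, t3, t5, t6}
Sat(¬safe) = {t0, t2, t3, t4, t7}
A[safe U ¬safe]: least fixpoint, start Z0 = Sat(¬safe) = {t0, t2, t3, t4, t7}, add states in Sat(safe) with every successor in Z. Z1 = {t0, t2, t3, t4, t6, t7}; Z2 = {t0, t2, t3, t4, t5, t6, t7}; fixed.
Sat(A[safe U ¬safe]) = {t0, t2, t3, t4, t5, t6, t7}
A[(safe ∨ ¬recv) U A[safe U ¬safe]]: least fixpoint, start Z0 = Sat(A[safe U ¬safe]) = {t0, t2, t3, t4, t5, t6, t7}, add states in Sat(safe ∨ ¬recv) with every successor in Z. Already a fixed point.
Sat(A[(safe ∨ ¬recv) U A[safe U ¬safe]]) = {t0, t2, t3, t4, t5, t6, t7}

{t0, t2, t3, t4, t5, t6, t7}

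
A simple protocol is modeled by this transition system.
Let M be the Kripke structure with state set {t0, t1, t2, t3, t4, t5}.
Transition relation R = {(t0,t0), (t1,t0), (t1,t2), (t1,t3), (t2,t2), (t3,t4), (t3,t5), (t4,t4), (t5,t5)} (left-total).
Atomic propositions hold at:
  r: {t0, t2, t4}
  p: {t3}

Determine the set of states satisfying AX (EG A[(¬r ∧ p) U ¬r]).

{t5}

Sat(¬r) = {t1, t3, t5}
Sat(¬r ∧ p) = {t3}
A[(¬r ∧ p) U ¬r]: least fixpoint, start Z0 = Sat(¬r) = {t1, t3, t5}, add states in Sat(¬r ∧ p) with every successor in Z. Already a fixed point.
Sat(A[(¬r ∧ p) U ¬r]) = {t1, t3, t5}
EG A[(¬r ∧ p) U ¬r]: greatest fixpoint, start Z0 = {t1, t3, t5}, keep only states in Sat with some successor in Z. Already a fixed point.
Sat(EG A[(¬r ∧ p) U ¬r]) = {t1, t3, t5}
Sat(AX (EG A[(¬r ∧ p) U ¬r])) = {s : every successor in {t1, t3, t5}} = {t5}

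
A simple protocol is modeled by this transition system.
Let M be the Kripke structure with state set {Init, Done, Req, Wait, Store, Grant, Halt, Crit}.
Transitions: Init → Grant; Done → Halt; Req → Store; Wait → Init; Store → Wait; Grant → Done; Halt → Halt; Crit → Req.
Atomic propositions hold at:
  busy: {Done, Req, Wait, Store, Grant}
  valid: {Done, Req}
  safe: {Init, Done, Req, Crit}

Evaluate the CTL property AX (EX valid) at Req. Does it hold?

Sat(EX valid) = {s : some successor in {Done, Req}} = {Grant, Crit}
Sat(AX (EX valid)) = {s : every successor in {Grant, Crit}} = {Init}
Req ∉ Sat(AX (EX valid)) = {Init}, so the formula does not hold at Req.

No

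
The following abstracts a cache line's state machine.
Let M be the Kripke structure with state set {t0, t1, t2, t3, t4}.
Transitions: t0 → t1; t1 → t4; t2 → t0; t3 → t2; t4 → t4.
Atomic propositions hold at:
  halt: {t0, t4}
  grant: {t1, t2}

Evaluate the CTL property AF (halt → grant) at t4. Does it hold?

No

Sat(halt → grant) = {t1, t2, t3}
AF (halt → grant): least fixpoint, start Z0 = {t1, t2, t3}, add states with every successor in Z. Z1 = {t0, t1, t2, t3}; fixed.
Sat(AF (halt → grant)) = {t0, t1, t2, t3}
t4 ∉ Sat(AF (halt → grant)) = {t0, t1, t2, t3}, so the formula does not hold at t4.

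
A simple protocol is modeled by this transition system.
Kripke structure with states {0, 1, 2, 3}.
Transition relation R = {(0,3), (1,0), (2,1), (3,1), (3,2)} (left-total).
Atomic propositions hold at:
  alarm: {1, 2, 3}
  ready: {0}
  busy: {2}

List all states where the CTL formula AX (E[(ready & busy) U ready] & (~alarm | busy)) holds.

{1}

Sat(ready & busy) = ∅
E[(ready & busy) U ready]: least fixpoint, start Z0 = Sat(ready) = {0}, add states in Sat(ready & busy) with some successor in Z. Already a fixed point.
Sat(E[(ready & busy) U ready]) = {0}
Sat(~alarm) = {0}
Sat(~alarm | busy) = {0, 2}
Sat(E[(ready & busy) U ready] & (~alarm | busy)) = {0}
Sat(AX (E[(ready & busy) U ready] & (~alarm | busy))) = {s : every successor in {0}} = {1}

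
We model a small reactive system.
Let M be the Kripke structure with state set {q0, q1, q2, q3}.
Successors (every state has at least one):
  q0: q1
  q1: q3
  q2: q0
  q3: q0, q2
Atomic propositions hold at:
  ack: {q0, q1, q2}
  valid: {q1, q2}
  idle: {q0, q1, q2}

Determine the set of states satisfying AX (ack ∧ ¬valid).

{q2}

Sat(¬valid) = {q0, q3}
Sat(ack ∧ ¬valid) = {q0}
Sat(AX (ack ∧ ¬valid)) = {s : every successor in {q0}} = {q2}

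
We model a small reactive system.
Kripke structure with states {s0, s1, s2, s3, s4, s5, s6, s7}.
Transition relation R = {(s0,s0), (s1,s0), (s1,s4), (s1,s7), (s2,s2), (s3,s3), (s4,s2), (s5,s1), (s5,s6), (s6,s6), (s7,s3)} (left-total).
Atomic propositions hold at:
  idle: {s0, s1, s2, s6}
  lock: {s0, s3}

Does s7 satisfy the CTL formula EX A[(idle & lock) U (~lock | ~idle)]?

Sat(idle & lock) = {s0}
Sat(~lock) = {s1, s2, s4, s5, s6, s7}
Sat(~idle) = {s3, s4, s5, s7}
Sat(~lock | ~idle) = {s1, s2, s3, s4, s5, s6, s7}
A[(idle & lock) U (~lock | ~idle)]: least fixpoint, start Z0 = Sat((~lock | ~idle)) = {s1, s2, s3, s4, s5, s6, s7}, add states in Sat(idle & lock) with every successor in Z. Already a fixed point.
Sat(A[(idle & lock) U (~lock | ~idle)]) = {s1, s2, s3, s4, s5, s6, s7}
Sat(EX A[(idle & lock) U (~lock | ~idle)]) = {s : some successor in {s1, s2, s3, s4, s5, s6, s7}} = {s1, s2, s3, s4, s5, s6, s7}
s7 ∈ Sat(EX A[(idle & lock) U (~lock | ~idle)]) = {s1, s2, s3, s4, s5, s6, s7}, so the formula holds at s7.

Yes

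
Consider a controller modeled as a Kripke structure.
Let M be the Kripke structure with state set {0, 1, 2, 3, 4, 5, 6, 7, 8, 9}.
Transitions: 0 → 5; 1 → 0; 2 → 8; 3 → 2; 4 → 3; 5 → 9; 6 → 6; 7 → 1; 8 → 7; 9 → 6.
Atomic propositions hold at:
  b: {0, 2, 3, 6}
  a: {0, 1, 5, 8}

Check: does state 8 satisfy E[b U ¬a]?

No

Sat(¬a) = {2, 3, 4, 6, 7, 9}
E[b U ¬a]: least fixpoint, start Z0 = Sat(¬a) = {2, 3, 4, 6, 7, 9}, add states in Sat(b) with some successor in Z. Already a fixed point.
Sat(E[b U ¬a]) = {2, 3, 4, 6, 7, 9}
8 ∉ Sat(E[b U ¬a]) = {2, 3, 4, 6, 7, 9}, so the formula does not hold at 8.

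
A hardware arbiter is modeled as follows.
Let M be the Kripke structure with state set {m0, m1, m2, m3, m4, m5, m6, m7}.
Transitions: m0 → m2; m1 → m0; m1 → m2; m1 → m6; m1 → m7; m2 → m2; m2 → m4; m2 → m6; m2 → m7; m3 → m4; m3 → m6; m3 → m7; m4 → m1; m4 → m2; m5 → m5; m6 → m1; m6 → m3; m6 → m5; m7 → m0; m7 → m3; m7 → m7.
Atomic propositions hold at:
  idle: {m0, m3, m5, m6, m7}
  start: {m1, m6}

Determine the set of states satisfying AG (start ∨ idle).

{m5}

Sat(start ∨ idle) = {m0, m1, m3, m5, m6, m7}
AG (start ∨ idle): greatest fixpoint, start Z0 = {m0, m1, m3, m5, m6, m7}, keep only states in Sat with every successor in Z. Z1 = {m5, m6, m7}; Z2 = {m5}; fixed.
Sat(AG (start ∨ idle)) = {m5}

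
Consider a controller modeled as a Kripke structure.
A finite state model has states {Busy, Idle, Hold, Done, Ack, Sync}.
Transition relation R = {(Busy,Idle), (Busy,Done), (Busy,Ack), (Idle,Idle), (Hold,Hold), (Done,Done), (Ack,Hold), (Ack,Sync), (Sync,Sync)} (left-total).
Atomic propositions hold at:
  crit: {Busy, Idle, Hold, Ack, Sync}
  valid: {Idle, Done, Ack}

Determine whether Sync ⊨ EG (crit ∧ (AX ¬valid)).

Sat(¬valid) = {Busy, Hold, Sync}
Sat(AX ¬valid) = {s : every successor in {Busy, Hold, Sync}} = {Hold, Ack, Sync}
Sat(crit ∧ (AX ¬valid)) = {Hold, Ack, Sync}
EG (crit ∧ (AX ¬valid)): greatest fixpoint, start Z0 = {Hold, Ack, Sync}, keep only states in Sat with some successor in Z. Already a fixed point.
Sat(EG (crit ∧ (AX ¬valid))) = {Hold, Ack, Sync}
Sync ∈ Sat(EG (crit ∧ (AX ¬valid))) = {Hold, Ack, Sync}, so the formula holds at Sync.

Yes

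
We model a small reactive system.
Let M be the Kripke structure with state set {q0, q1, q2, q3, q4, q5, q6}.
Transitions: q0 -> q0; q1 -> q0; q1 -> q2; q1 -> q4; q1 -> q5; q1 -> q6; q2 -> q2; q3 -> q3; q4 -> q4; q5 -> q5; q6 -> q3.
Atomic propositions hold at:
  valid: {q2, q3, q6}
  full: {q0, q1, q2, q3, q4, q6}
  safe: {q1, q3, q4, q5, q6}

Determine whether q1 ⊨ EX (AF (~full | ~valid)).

Sat(~full) = {q5}
Sat(~valid) = {q0, q1, q4, q5}
Sat(~full | ~valid) = {q0, q1, q4, q5}
AF (~full | ~valid): least fixpoint, start Z0 = {q0, q1, q4, q5}, add states with every successor in Z. Already a fixed point.
Sat(AF (~full | ~valid)) = {q0, q1, q4, q5}
Sat(EX (AF (~full | ~valid))) = {s : some successor in {q0, q1, q4, q5}} = {q0, q1, q4, q5}
q1 ∈ Sat(EX (AF (~full | ~valid))) = {q0, q1, q4, q5}, so the formula holds at q1.

Yes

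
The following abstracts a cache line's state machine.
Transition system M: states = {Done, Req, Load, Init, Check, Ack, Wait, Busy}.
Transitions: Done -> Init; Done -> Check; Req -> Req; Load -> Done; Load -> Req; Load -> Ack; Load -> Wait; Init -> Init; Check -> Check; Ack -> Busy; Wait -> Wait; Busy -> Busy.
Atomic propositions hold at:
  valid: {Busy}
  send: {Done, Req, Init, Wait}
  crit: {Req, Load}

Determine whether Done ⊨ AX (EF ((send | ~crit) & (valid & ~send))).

Sat(~crit) = {Done, Init, Check, Ack, Wait, Busy}
Sat(send | ~crit) = {Done, Req, Init, Check, Ack, Wait, Busy}
Sat(~send) = {Load, Check, Ack, Busy}
Sat(valid & ~send) = {Busy}
Sat((send | ~crit) & (valid & ~send)) = {Busy}
EF ((send | ~crit) & (valid & ~send)): least fixpoint, start Z0 = {Busy}, add states with some successor in Z. Z1 = {Ack, Busy}; Z2 = {Load, Ack, Busy}; fixed.
Sat(EF ((send | ~crit) & (valid & ~send))) = {Load, Ack, Busy}
Sat(AX (EF ((send | ~crit) & (valid & ~send)))) = {s : every successor in {Load, Ack, Busy}} = {Ack, Busy}
Done ∉ Sat(AX (EF ((send | ~crit) & (valid & ~send)))) = {Ack, Busy}, so the formula does not hold at Done.

No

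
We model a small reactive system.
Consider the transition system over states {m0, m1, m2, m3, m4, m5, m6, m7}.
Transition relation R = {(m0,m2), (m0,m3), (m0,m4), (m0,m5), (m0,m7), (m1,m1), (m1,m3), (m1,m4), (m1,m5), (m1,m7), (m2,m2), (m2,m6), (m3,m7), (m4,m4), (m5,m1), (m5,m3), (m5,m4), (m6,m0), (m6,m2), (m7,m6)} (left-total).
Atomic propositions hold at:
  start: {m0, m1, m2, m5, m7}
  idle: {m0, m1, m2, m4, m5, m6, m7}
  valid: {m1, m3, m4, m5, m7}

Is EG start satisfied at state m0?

Yes

EG start: greatest fixpoint, start Z0 = {m0, m1, m2, m5, m7}, keep only states in Sat with some successor in Z. Z1 = {m0, m1, m2, m5}; fixed.
Sat(EG start) = {m0, m1, m2, m5}
m0 ∈ Sat(EG start) = {m0, m1, m2, m5}, so the formula holds at m0.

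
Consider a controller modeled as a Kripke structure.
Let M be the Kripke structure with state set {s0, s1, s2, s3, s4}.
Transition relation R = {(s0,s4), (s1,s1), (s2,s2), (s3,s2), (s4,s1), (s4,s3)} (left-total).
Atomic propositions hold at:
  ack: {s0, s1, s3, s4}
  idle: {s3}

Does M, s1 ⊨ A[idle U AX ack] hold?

Yes

Sat(AX ack) = {s : every successor in {s0, s1, s3, s4}} = {s0, s1, s4}
A[idle U AX ack]: least fixpoint, start Z0 = Sat(AX ack) = {s0, s1, s4}, add states in Sat(idle) with every successor in Z. Already a fixed point.
Sat(A[idle U AX ack]) = {s0, s1, s4}
s1 ∈ Sat(A[idle U AX ack]) = {s0, s1, s4}, so the formula holds at s1.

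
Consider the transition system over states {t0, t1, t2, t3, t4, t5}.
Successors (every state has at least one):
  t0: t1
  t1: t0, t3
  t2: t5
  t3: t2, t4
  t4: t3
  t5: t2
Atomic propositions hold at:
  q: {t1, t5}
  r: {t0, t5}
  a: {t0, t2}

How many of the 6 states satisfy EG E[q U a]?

E[q U a]: least fixpoint, start Z0 = Sat(a) = {t0, t2}, add states in Sat(q) with some successor in Z. Z1 = {t0, t1, t2, t5}; fixed.
Sat(E[q U a]) = {t0, t1, t2, t5}
EG E[q U a]: greatest fixpoint, start Z0 = {t0, t1, t2, t5}, keep only states in Sat with some successor in Z. Already a fixed point.
Sat(EG E[q U a]) = {t0, t1, t2, t5}
|Sat(EG E[q U a])| = |{t0, t1, t2, t5}| = 4.

4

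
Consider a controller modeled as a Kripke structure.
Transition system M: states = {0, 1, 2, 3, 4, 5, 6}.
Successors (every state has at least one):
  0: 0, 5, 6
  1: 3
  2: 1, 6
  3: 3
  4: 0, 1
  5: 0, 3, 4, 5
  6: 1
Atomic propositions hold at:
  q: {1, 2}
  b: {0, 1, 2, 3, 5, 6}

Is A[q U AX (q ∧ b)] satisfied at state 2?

Sat(q ∧ b) = {1, 2}
Sat(AX (q ∧ b)) = {s : every successor in {1, 2}} = {6}
A[q U AX (q ∧ b)]: least fixpoint, start Z0 = Sat(AX (q ∧ b)) = {6}, add states in Sat(q) with every successor in Z. Already a fixed point.
Sat(A[q U AX (q ∧ b)]) = {6}
2 ∉ Sat(A[q U AX (q ∧ b)]) = {6}, so the formula does not hold at 2.

No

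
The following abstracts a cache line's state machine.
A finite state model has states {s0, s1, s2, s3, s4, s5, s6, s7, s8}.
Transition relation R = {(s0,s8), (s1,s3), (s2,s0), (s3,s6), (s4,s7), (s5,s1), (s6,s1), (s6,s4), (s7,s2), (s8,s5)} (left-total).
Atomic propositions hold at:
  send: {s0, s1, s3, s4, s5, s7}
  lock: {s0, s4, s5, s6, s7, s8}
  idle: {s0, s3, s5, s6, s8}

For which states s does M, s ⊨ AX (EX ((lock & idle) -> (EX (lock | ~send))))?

Sat(lock & idle) = {s0, s5, s6, s8}
Sat(~send) = {s2, s6, s8}
Sat(lock | ~send) = {s0, s2, s4, s5, s6, s7, s8}
Sat(EX (lock | ~send)) = {s : some successor in {s0, s2, s4, s5, s6, s7, s8}} = {s0, s2, s3, s4, s6, s7, s8}
Sat((lock & idle) -> (EX (lock | ~send))) = {s0, s1, s2, s3, s4, s6, s7, s8}
Sat(EX ((lock & idle) -> (EX (lock | ~send)))) = {s : some successor in {s0, s1, s2, s3, s4, s6, s7, s8}} = {s0, s1, s2, s3, s4, s5, s6, s7}
Sat(AX (EX ((lock & idle) -> (EX (lock | ~send))))) = {s : every successor in {s0, s1, s2, s3, s4, s5, s6, s7}} = {s1, s2, s3, s4, s5, s6, s7, s8}

{s1, s2, s3, s4, s5, s6, s7, s8}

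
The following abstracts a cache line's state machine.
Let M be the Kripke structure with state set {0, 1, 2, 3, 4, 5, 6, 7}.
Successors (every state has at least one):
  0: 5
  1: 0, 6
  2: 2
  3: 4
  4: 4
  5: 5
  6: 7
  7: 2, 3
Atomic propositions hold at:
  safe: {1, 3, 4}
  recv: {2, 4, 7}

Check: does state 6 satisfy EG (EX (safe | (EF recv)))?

Yes

EF recv: least fixpoint, start Z0 = {2, 4, 7}, add states with some successor in Z. Z1 = {2, 3, 4, 6, 7}; Z2 = {1, 2, 3, 4, 6, 7}; fixed.
Sat(EF recv) = {1, 2, 3, 4, 6, 7}
Sat(safe | (EF recv)) = {1, 2, 3, 4, 6, 7}
Sat(EX (safe | (EF recv))) = {s : some successor in {1, 2, 3, 4, 6, 7}} = {1, 2, 3, 4, 6, 7}
EG (EX (safe | (EF recv))): greatest fixpoint, start Z0 = {1, 2, 3, 4, 6, 7}, keep only states in Sat with some successor in Z. Already a fixed point.
Sat(EG (EX (safe | (EF recv)))) = {1, 2, 3, 4, 6, 7}
6 ∈ Sat(EG (EX (safe | (EF recv)))) = {1, 2, 3, 4, 6, 7}, so the formula holds at 6.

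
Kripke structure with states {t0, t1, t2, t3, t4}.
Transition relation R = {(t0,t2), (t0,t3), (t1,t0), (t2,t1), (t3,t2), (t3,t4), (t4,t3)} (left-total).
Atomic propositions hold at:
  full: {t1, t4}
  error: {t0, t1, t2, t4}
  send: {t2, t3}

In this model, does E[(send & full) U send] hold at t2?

Yes

Sat(send & full) = ∅
E[(send & full) U send]: least fixpoint, start Z0 = Sat(send) = {t2, t3}, add states in Sat(send & full) with some successor in Z. Already a fixed point.
Sat(E[(send & full) U send]) = {t2, t3}
t2 ∈ Sat(E[(send & full) U send]) = {t2, t3}, so the formula holds at t2.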